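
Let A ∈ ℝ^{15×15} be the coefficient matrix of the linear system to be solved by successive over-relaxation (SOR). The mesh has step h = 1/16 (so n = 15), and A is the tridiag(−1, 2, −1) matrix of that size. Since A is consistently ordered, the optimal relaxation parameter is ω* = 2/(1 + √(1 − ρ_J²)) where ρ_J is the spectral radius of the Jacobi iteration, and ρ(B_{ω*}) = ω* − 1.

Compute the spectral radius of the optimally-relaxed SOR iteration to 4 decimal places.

n=15: λ(B_J) = 1 − λ(A)/2 = cos(kπ/16); k=1 gives ρ_J = 0.9808.
√(1−ρ_J²) simplifies to sin(π/16) = 0.19509.
ω* = 2/(1+0.19509) = 1.6735
and ρ(B_{ω*}) = 1.6735 − 1 = 0.6735.

ρ_SOR = 0.6735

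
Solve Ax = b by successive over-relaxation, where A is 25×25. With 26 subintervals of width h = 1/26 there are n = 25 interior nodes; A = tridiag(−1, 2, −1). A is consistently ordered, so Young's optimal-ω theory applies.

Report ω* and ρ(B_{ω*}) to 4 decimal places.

ω* = 1.7849, ρ_SOR = 0.7849

½·tridiag(1,0,1) at n=25: λ_k = cos(kπ/26); max |λ| at k=1 ⇒ ρ_J = cos(π/26) ≈ 0.9927.
√(1 − cos²(π/26)) = sin(π/26) ≈ 0.12054.
ω* = 2/(1+0.12054) = 1.7849
ρ_SOR = ω* − 1 ≈ 0.7849.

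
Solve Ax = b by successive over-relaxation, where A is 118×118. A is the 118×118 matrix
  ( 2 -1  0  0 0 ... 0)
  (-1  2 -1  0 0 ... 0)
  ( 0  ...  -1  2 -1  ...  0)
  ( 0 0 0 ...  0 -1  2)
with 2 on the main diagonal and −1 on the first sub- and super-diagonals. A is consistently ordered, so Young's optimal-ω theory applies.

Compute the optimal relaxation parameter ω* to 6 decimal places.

ω* = 1.948564

With n=118, ρ(Jacobi) = cos(π/119) = 0.999652.
1 − cos²(π/119) = sin²(π/119) ⇒ √(1−ρ_J²) = sin(π/119) = 0.0263969.
[ω*] 2 ÷ (1 + 0.0263969) = 2 ÷ 1.0263969 = 1.948564.
Hence ρ(B_{ω*}) = 1.948564 − 1 = 0.948564.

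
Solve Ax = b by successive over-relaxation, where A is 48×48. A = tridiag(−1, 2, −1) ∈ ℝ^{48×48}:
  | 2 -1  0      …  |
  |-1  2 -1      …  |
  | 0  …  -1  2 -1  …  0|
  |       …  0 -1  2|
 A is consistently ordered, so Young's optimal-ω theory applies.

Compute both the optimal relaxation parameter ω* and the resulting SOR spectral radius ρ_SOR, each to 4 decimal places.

n=48: λ(B_J) = 1 − λ(A)/2 = cos(kπ/49); k=1 gives ρ_J = 0.9979.
1 − cos²(π/49) = sin²(π/49) ⇒ √(1−ρ_J²) = sin(π/49) = 0.06407.
ω* = 2 / (1 + 0.06407) = 2 / 1.06407 ≈ 1.8796.
[ρ_SOR] ω* − 1 = 0.8796.

ω* = 1.8796, ρ_SOR = 0.8796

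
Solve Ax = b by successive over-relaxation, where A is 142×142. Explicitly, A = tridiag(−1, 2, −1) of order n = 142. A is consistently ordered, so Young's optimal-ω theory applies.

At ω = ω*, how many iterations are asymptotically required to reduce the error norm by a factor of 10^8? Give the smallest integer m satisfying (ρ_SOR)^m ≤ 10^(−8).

m = 420

ρ_J = max_k |cos(kπ/143)| = cos(π/143) = 0.9997587
1 − cos²(π/143) = sin²(π/143) ⇒ √(1−ρ_J²) = sin(π/143) = 0.0219674.
ω* = 2/(1 + 0.0219674) = 2/1.0219674 = 1.9570096.
ρ_SOR = ω* − 1 = 1.9570096 − 1 = 0.9570096.
Need (0.9570096)^m ≤ 10^(−8): m ≥ 8·ln10/|ln 0.9570096| = 18.4207/0.0439419 = 419.206 ⇒ m = 420.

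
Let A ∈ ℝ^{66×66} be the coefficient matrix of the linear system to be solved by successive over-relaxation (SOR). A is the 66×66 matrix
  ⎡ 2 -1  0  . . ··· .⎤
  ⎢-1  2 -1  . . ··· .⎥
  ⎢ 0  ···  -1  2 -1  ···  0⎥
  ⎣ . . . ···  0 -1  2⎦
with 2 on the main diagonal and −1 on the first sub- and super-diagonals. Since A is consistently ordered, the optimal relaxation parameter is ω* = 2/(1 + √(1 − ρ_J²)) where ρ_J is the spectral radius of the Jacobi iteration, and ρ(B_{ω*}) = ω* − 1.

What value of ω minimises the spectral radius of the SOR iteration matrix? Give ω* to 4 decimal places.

ω* = 1.9105

With n=66, ρ(Jacobi) = cos(π/67) = 0.9989.
√(1 − cos²(π/67)) = sin(π/67) ≈ 0.04687.
Young: ω* = 2/(1+√(1−ρ_J²)) = 2/(1+0.04687) = 2/1.04687 = 1.9105.
Hence ρ(B_{ω*}) = 1.9105 − 1 = 0.9105.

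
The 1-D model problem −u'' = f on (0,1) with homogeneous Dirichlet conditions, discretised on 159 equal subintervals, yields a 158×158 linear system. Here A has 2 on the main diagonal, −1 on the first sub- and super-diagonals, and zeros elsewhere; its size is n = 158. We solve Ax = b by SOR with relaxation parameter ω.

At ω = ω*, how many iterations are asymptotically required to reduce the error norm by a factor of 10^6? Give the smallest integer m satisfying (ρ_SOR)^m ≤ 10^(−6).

m = 350

ρ_J = max_k |cos(kπ/159)| = cos(π/159) = 0.9998048
√(1−ρ_J²) = |sin(π/159)| = 0.0197572
ω* = 2/(1 + 0.0197572) = 2/1.0197572 = 1.9612512.
[ρ_SOR] ω* − 1 = 0.9612512.
m ≥ 6·ln10 / (−ln 0.9612512) = 349.587; smallest integer m = 350.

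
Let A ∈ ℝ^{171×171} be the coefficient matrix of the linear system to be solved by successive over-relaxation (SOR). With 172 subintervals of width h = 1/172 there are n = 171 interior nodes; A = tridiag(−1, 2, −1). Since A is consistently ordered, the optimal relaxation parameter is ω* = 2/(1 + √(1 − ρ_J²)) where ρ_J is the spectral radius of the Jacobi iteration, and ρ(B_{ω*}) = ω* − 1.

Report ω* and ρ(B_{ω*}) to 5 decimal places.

ω* = 1.96413, ρ_SOR = 0.96413

With n=171, ρ(Jacobi) = cos(π/172) = 0.99983.
1 − cos²(π/172) = sin²(π/172) ⇒ √(1−ρ_J²) = sin(π/172) = 0.018264.
[ω*] 2 ÷ (1 + 0.018264) = 2 ÷ 1.018264 = 1.96413.
ρ_SOR = ω* − 1 ≈ 0.96413.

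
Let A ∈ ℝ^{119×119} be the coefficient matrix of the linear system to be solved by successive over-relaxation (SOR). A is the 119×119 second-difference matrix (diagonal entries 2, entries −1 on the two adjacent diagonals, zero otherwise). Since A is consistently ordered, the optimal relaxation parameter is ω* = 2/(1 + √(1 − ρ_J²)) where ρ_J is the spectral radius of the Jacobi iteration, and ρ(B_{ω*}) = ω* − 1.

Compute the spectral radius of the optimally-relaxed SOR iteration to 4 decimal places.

ρ_SOR = 0.9490

½·tridiag(1,0,1) at n=119: λ_k = cos(kπ/120); max |λ| at k=1 ⇒ ρ_J = cos(π/120) ≈ 0.9997.
√(1 − cos²(π/120)) = sin(π/120) ≈ 0.02618.
Then 2/(1+√(1−ρ_J²)) = 2/(1+0.02618); ω* = 2/1.02618 = 1.9490.
At ω = 1.9490 every |λ(B_ω)| = ω−1, so ρ_SOR = 0.9490.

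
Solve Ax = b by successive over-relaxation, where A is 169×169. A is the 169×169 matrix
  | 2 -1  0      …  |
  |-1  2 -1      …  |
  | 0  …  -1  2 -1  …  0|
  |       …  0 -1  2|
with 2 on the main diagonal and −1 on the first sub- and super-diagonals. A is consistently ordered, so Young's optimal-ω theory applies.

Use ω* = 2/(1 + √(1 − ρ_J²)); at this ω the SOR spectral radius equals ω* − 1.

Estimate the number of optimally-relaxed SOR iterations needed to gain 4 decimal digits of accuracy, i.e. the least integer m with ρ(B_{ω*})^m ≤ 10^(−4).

m = 250

spectrum of D⁻¹(L+U) = {cos(kπ/170) : 1≤k≤169}; ρ_J = cos(π/170) = 0.9998293.
√(1 − cos²(π/170)) = sin(π/170) ≈ 0.0184789.
ω* = 2 / (1 + 0.0184789) = 2 / 1.0184789 ≈ 1.9637127.
Hence ρ(B_{ω*}) = 1.9637127 − 1 = 0.9637127.
ρ_SOR^m ≤ 10^(−4) ⇔ m ≥ 4·ln10/(−ln 0.9637127) = 9.21034/0.0369621 = 249.183; m = ⌈249.183⌉ = 250.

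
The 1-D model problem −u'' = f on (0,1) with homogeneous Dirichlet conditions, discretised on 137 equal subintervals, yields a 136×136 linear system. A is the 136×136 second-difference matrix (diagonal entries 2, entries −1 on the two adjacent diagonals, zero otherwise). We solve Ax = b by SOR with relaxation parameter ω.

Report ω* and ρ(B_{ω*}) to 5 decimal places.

[ρ_J] n=136: ρ(B_J) = cos(π/(n+1)) = cos(π/137) = 0.99974.
√(1−ρ_J²) simplifies to sin(π/137) = 0.022929.
Young: ω* = 2/(1+√(1−ρ_J²)) = 2/(1+0.022929) = 2/1.022929 = 1.95517.
ρ(B_{ω*}) = ω*−1 = 0.95517

ω* = 1.95517, ρ_SOR = 0.95517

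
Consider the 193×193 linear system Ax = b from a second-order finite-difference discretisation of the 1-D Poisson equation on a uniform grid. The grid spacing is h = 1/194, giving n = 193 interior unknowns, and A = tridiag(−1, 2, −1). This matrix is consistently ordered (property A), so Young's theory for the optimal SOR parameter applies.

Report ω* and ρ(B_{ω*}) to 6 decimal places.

ω* = 1.968130, ρ_SOR = 0.968130

ρ_J = max_k |cos(kπ/194)| = cos(π/194) = 0.999869
1 − cos²(π/194) = sin²(π/194) ⇒ √(1−ρ_J²) = sin(π/194) = 0.0161931.
So ω* = 2/1.0161931 = 1.968130 (Young).
At ω = 1.968130 every |λ(B_ω)| = ω−1, so ρ_SOR = 0.968130.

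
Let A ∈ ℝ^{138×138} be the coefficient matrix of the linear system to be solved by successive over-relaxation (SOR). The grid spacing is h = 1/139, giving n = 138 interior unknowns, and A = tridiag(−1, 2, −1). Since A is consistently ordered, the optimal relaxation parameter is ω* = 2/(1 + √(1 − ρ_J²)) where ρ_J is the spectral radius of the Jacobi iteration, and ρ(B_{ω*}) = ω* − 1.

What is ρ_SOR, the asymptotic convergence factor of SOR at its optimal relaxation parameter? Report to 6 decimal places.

ρ_SOR = 0.955800

n=138: λ(B_J) = 1 − λ(A)/2 = cos(kπ/139); k=1 gives ρ_J = 0.999745.
√(1 − cos²(π/139)) = sin(π/139) ≈ 0.0225995.
ω* = 2/(1+0.0225995) = 1.955800
At ω = 1.955800 every |λ(B_ω)| = ω−1, so ρ_SOR = 0.955800.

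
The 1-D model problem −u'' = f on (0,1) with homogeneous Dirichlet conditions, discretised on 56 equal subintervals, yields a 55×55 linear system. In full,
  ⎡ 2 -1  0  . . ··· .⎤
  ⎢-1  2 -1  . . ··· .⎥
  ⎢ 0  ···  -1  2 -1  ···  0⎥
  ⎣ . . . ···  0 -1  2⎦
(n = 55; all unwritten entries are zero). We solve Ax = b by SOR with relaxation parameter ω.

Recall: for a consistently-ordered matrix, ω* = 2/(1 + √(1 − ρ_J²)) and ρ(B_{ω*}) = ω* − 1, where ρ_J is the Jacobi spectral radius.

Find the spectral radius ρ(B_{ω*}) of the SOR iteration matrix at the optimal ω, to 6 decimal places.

ρ_SOR = 0.893813

½·tridiag(1,0,1) at n=55: λ_k = cos(kπ/56); max |λ| at k=1 ⇒ ρ_J = cos(π/56) ≈ 0.998427.
1 − cos²(π/56) = sin²(π/56) ⇒ √(1−ρ_J²) = sin(π/56) = 0.0560704.
Then 2/(1+√(1−ρ_J²)) = 2/(1+0.0560704); ω* = 2/1.0560704 = 1.893813.
At ω = 1.893813 every |λ(B_ω)| = ω−1, so ρ_SOR = 0.893813.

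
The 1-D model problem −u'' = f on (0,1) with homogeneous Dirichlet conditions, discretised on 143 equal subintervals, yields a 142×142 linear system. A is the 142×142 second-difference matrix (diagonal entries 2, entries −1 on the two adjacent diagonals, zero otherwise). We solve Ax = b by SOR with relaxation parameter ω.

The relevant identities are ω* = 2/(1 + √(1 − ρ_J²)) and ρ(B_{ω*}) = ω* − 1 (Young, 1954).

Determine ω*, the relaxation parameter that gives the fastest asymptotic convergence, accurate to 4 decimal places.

ρ_J = max_k |cos(kπ/143)| = cos(π/143) = 0.9998
√(1−ρ_J²) = |sin(π/143)| = 0.02197
Young: ω* = 2/(1+√(1−ρ_J²)) = 2/(1+0.02197) = 2/1.02197 = 1.9570.
ρ(B_{ω*}) = ω*−1 = 0.9570

ω* = 1.9570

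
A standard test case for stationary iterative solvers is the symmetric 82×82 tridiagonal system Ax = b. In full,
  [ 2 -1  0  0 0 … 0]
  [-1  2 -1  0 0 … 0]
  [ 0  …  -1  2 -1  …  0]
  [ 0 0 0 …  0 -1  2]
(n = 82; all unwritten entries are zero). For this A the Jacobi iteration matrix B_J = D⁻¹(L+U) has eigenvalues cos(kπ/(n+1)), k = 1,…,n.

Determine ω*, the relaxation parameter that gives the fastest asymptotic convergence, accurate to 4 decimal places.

B_J for the 82×82 system has eigenvalues cos(kπ/83); ρ_J = cos(π/83) = 0.9993.
√(1−ρ_J²) simplifies to sin(π/83) = 0.03784.
So ω* = 2/1.03784 = 1.9271 (Young).
ρ_SOR = ω* − 1 = 1.9271 − 1 = 0.9271.

ω* = 1.9271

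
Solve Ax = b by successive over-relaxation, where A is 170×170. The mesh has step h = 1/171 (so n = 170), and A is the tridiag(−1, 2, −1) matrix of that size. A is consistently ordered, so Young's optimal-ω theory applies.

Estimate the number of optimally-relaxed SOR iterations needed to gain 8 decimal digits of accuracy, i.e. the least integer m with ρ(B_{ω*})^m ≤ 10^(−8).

m = 502

With n=170, ρ(Jacobi) = cos(π/171) = 0.9998312.
1 − cos²(π/171) = sin²(π/171) ⇒ √(1−ρ_J²) = sin(π/171) = 0.0183709.
So ω* = 2/1.0183709 = 1.9639210 (Young).
Hence ρ(B_{ω*}) = 1.9639210 − 1 = 0.9639210.
ρ_SOR^m ≤ 10^(−8) ⇔ m ≥ 8·ln10/(−ln 0.9639210) = 18.4207/0.0367459 = 501.299; m = ⌈501.299⌉ = 502.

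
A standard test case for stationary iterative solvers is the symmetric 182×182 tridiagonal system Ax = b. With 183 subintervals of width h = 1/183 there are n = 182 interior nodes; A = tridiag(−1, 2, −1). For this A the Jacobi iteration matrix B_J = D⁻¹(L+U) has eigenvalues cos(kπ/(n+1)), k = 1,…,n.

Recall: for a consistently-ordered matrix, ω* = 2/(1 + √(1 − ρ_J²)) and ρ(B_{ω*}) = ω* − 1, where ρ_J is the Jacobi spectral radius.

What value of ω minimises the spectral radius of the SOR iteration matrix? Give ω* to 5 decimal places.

ω* = 1.96625

With n=182, ρ(Jacobi) = cos(π/183) = 0.99985.
√(1−ρ_J²) = |sin(π/183)| = 0.017166
ω* = 2/(1 + 0.017166) = 2/1.017166 = 1.96625.
ρ_SOR = ω* − 1 ≈ 0.96625.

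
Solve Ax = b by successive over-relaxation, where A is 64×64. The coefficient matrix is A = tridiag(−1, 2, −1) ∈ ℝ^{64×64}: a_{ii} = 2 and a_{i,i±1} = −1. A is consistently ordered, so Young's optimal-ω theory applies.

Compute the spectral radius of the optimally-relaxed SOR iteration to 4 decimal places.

ρ_J = max_k |cos(kπ/65)| = cos(π/65) = 0.9988
1 − cos²(π/65) = sin²(π/65) ⇒ √(1−ρ_J²) = sin(π/65) = 0.04831.
ω* = 2/(1+0.04831) = 1.9078
ρ(B_{ω*}) = ω*−1 = 0.9078

ρ_SOR = 0.9078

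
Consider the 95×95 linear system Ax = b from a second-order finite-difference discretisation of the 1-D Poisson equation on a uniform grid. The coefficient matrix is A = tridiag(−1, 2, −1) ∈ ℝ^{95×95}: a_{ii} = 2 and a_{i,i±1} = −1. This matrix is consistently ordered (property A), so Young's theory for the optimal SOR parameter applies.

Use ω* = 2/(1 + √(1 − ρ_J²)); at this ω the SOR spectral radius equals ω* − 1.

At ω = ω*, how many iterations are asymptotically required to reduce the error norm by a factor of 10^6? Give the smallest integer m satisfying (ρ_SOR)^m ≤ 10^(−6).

[ρ_J] n=95: ρ(B_J) = cos(π/(n+1)) = cos(π/96) = 0.9994646.
√(1−ρ_J²) simplifies to sin(π/96) = 0.0327191.
ω* = 2/(1+0.0327191) = 1.9366350
Hence ρ(B_{ω*}) = 1.9366350 − 1 = 0.9366350.
6·ln10 = 13.8155; −ln(0.9366350) = 0.0654616; m = ⌈13.8155/0.0654616⌉ = ⌈211.047⌉ = 212.

m = 212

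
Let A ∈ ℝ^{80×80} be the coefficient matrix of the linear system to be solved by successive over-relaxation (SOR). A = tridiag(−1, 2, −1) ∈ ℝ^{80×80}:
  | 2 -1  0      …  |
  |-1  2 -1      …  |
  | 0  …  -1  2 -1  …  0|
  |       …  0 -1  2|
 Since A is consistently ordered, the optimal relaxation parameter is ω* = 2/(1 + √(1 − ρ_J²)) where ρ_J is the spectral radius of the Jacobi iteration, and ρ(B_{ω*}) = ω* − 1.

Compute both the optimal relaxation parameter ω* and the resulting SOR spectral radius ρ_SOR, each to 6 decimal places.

spectrum of D⁻¹(L+U) = {cos(kπ/81) : 1≤k≤80}; ρ_J = cos(π/81) = 0.999248.
√(1−ρ_J²) simplifies to sin(π/81) = 0.0387754.
ω* = 2/(1 + 0.0387754) = 2/1.0387754 = 1.925344.
ρ_SOR = ω* − 1 ≈ 0.925344.

ω* = 1.925344, ρ_SOR = 0.925344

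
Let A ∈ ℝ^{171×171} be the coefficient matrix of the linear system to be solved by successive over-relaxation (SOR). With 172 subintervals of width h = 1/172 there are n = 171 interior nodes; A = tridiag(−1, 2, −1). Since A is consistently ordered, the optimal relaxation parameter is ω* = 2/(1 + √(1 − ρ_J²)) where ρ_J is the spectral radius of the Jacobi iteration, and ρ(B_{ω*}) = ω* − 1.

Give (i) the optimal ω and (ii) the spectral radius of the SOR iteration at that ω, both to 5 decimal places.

ω* = 1.96413, ρ_SOR = 0.96413

[ρ_J] n=171: ρ(B_J) = cos(π/(n+1)) = cos(π/172) = 0.99983.
√(1 − cos²(π/172)) = sin(π/172) ≈ 0.018264.
ω* = 2 / (1 + 0.018264) = 2 / 1.018264 ≈ 1.96413.
ρ(B_{ω*}) = ω*−1 = 0.96413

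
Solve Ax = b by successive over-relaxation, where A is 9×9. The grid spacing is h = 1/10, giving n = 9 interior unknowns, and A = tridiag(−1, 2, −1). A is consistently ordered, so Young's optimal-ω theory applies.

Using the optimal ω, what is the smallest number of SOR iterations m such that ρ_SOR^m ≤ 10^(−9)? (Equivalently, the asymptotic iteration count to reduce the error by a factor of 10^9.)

m = 33

[ρ_J] n=9: ρ(B_J) = cos(π/(n+1)) = cos(π/10) = 0.9510565.
√(1−ρ_J²) simplifies to sin(π/10) = 0.3090170.
ω* = 2/(1+0.3090170) = 1.5278640
Hence ρ(B_{ω*}) = 1.5278640 − 1 = 0.5278640.
Need (0.5278640)^m ≤ 10^(−9): m ≥ 9·ln10/|ln 0.5278640| = 20.7233/0.638917 = 32.435 ⇒ m = 33.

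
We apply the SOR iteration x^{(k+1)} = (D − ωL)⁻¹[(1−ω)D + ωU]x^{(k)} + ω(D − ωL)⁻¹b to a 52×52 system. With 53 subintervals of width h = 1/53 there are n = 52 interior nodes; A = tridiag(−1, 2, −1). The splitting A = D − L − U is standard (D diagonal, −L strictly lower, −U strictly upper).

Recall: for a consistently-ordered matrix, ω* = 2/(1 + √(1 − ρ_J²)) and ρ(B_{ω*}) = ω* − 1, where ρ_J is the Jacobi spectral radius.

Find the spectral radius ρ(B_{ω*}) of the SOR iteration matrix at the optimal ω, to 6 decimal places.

ρ_SOR = 0.888145

With n=52, ρ(Jacobi) = cos(π/53) = 0.998244.
1 − cos²(π/53) = sin²(π/53) ⇒ √(1−ρ_J²) = sin(π/53) = 0.0592406.
Then 2/(1+√(1−ρ_J²)) = 2/(1+0.0592406); ω* = 2/1.0592406 = 1.888145.
and ρ(B_{ω*}) = 1.888145 − 1 = 0.888145.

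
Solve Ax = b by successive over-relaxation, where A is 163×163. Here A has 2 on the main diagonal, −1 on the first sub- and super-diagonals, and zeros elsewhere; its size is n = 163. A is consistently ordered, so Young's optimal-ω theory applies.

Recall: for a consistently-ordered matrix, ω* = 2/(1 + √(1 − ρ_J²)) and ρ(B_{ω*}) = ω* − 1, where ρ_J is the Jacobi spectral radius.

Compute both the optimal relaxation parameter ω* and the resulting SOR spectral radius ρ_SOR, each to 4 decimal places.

ρ_J = max_k |cos(kπ/164)| = cos(π/164) = 0.9998
1 − cos²(π/164) = sin²(π/164) ⇒ √(1−ρ_J²) = sin(π/164) = 0.01915.
Young: ω* = 2/(1+√(1−ρ_J²)) = 2/(1+0.01915) = 2/1.01915 = 1.9624.
and ρ(B_{ω*}) = 1.9624 − 1 = 0.9624.

ω* = 1.9624, ρ_SOR = 0.9624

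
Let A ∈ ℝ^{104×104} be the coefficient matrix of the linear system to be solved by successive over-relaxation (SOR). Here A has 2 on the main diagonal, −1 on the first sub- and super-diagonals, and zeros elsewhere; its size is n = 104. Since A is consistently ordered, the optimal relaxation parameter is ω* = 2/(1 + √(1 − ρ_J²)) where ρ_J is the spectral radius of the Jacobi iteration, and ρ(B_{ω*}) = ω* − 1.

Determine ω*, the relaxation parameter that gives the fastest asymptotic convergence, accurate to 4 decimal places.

½·tridiag(1,0,1) at n=104: λ_k = cos(kπ/105); max |λ| at k=1 ⇒ ρ_J = cos(π/105) ≈ 0.9996.
√(1 − cos²(π/105)) = sin(π/105) ≈ 0.02992.
ω* = 2 / (1 + 0.02992) = 2 / 1.02992 ≈ 1.9419.
Hence ρ(B_{ω*}) = 1.9419 − 1 = 0.9419.

ω* = 1.9419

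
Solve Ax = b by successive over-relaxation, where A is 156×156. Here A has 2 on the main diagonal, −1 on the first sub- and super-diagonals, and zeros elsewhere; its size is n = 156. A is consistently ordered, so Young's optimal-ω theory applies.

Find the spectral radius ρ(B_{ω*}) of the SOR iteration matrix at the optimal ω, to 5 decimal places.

ρ_SOR = 0.96077

[ρ_J] n=156: ρ(B_J) = cos(π/(n+1)) = cos(π/157) = 0.99980.
√(1 − cos²(π/157)) = sin(π/157) ≈ 0.020009.
ω* = 2/(1 + 0.020009) = 2/1.020009 = 1.96077.
Hence ρ(B_{ω*}) = 1.96077 − 1 = 0.96077.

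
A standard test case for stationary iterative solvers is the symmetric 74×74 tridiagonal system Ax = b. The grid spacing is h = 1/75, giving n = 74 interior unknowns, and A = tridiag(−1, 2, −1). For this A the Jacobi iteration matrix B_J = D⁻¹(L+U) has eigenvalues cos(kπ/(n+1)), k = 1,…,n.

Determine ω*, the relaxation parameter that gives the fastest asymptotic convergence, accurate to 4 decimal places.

B_J for the 74×74 system has eigenvalues cos(kπ/75); ρ_J = cos(π/75) = 0.9991.
√(1 − cos²(π/75)) = sin(π/75) ≈ 0.04188.
[ω*] 2 ÷ (1 + 0.04188) = 2 ÷ 1.04188 = 1.9196.
ρ_SOR = ω* − 1 ≈ 0.9196.

ω* = 1.9196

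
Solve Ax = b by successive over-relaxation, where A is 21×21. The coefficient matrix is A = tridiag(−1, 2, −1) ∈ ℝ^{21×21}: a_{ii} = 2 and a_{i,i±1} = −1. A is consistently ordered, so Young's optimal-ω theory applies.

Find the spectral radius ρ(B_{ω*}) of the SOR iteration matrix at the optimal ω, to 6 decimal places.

ρ_SOR = 0.750831

B_J for the 21×21 system has eigenvalues cos(kπ/22); ρ_J = cos(π/22) = 0.989821.
√(1−ρ_J²) simplifies to sin(π/22) = 0.1423148.
ω* = 2/(1+0.1423148) = 1.750831
At ω = 1.750831 every |λ(B_ω)| = ω−1, so ρ_SOR = 0.750831.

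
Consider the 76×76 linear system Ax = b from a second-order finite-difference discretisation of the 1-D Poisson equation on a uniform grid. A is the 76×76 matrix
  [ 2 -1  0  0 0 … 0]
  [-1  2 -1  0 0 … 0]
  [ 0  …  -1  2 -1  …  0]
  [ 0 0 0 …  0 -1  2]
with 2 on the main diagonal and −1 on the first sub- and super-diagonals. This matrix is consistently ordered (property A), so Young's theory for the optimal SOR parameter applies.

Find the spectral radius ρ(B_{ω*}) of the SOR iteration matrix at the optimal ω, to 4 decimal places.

ρ_SOR = 0.9216

ρ_J = max_k |cos(kπ/77)| = cos(π/77) = 0.9992
√(1−ρ_J²) = |sin(π/77)| = 0.04079
Young: ω* = 2/(1+√(1−ρ_J²)) = 2/(1+0.04079) = 2/1.04079 = 1.9216.
ρ(B_{ω*}) = ω*−1 = 0.9216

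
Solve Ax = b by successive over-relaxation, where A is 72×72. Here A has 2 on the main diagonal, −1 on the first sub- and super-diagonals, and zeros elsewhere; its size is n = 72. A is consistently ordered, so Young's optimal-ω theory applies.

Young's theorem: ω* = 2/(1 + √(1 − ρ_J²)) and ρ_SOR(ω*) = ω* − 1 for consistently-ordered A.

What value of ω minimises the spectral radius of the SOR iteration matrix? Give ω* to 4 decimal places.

ω* = 1.9175

B_J for the 72×72 system has eigenvalues cos(kπ/73); ρ_J = cos(π/73) = 0.9991.
√(1 − cos²(π/73)) = sin(π/73) ≈ 0.04302.
[ω*] 2 ÷ (1 + 0.04302) = 2 ÷ 1.04302 = 1.9175.
and ρ(B_{ω*}) = 1.9175 − 1 = 0.9175.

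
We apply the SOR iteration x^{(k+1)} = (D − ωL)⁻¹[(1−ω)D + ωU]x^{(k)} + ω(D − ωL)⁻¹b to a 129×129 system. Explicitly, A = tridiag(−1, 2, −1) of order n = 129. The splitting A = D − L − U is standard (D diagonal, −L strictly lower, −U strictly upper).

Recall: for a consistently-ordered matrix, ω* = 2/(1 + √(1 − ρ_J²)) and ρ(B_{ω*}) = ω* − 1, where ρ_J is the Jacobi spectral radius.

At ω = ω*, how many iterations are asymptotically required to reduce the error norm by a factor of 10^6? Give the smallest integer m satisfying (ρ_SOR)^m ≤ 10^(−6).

ρ_J = max_k |cos(kπ/130)| = cos(π/130) = 0.9997080
root = sin(π/130) = 0.0241637  (since 1−cos² = sin²).
ω* = 2 / (1 + 0.0241637) = 2 / 1.0241637 ≈ 1.9528128.
At ω = 1.9528128 every |λ(B_ω)| = ω−1, so ρ_SOR = 0.9528128.
m ≥ 6·ln10 / (−ln 0.9528128) = 285.817; smallest integer m = 286.

m = 286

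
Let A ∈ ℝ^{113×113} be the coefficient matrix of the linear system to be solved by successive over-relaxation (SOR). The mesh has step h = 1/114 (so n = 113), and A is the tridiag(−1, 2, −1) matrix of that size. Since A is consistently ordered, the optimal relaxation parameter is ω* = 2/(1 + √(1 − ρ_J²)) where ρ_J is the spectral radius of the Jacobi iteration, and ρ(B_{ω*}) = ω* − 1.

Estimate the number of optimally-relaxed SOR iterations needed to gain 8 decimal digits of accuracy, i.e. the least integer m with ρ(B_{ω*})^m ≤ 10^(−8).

With n=113, ρ(Jacobi) = cos(π/114) = 0.9996203.
1 − cos²(π/114) = sin²(π/114) ⇒ √(1−ρ_J²) = sin(π/114) = 0.0275543.
So ω* = 2/1.0275543 = 1.9463692 (Young).
At ω = 1.9463692 every |λ(B_ω)| = ω−1, so ρ_SOR = 0.9463692.
ρ_SOR^m ≤ 10^(−8) ⇔ m ≥ 8·ln10/(−ln 0.9463692) = 18.4207/0.0551225 = 334.178; m = ⌈334.178⌉ = 335.

m = 335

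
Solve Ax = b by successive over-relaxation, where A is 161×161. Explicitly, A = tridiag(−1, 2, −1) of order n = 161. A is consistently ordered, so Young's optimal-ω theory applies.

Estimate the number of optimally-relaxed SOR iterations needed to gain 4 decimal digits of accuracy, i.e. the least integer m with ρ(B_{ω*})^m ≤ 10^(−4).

m = 238

spectrum of D⁻¹(L+U) = {cos(kπ/162) : 1≤k≤161}; ρ_J = cos(π/162) = 0.9998120.
1 − cos²(π/162) = sin²(π/162) ⇒ √(1−ρ_J²) = sin(π/162) = 0.0193913.
Young: ω* = 2/(1+√(1−ρ_J²)) = 2/(1+0.0193913) = 2/1.0193913 = 1.9619551.
ρ_SOR = ω* − 1 ≈ 0.9619551.
ρ_SOR^m ≤ 10^(−4) ⇔ m ≥ 4·ln10/(−ln 0.9619551) = 9.21034/0.0387875 = 237.456; m = ⌈237.456⌉ = 238.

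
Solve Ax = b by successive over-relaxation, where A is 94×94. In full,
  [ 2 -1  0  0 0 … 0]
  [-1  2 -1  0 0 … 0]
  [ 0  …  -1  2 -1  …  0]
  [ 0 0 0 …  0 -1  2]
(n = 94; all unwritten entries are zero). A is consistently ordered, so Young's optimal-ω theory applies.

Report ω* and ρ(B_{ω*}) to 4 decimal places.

ω* = 1.9360, ρ_SOR = 0.9360

[ρ_J] n=94: ρ(B_J) = cos(π/(n+1)) = cos(π/95) = 0.9995.
√(1−ρ_J²) = |sin(π/95)| = 0.03306
So ω* = 2/1.03306 = 1.9360 (Young).
ρ(B_{ω*}) = ω*−1 = 0.9360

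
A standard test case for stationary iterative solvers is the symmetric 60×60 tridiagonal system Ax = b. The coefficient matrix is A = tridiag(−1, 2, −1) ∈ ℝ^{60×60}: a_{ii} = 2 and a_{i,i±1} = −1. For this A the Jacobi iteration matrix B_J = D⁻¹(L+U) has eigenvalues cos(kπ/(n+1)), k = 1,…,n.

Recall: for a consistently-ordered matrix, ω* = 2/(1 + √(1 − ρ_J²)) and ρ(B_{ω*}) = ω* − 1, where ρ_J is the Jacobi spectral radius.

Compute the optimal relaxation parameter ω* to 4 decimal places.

With n=60, ρ(Jacobi) = cos(π/61) = 0.9987.
root = sin(π/61) = 0.05148  (since 1−cos² = sin²).
[ω*] 2 ÷ (1 + 0.05148) = 2 ÷ 1.05148 = 1.9021.
ρ_SOR = ω* − 1 ≈ 0.9021.

ω* = 1.9021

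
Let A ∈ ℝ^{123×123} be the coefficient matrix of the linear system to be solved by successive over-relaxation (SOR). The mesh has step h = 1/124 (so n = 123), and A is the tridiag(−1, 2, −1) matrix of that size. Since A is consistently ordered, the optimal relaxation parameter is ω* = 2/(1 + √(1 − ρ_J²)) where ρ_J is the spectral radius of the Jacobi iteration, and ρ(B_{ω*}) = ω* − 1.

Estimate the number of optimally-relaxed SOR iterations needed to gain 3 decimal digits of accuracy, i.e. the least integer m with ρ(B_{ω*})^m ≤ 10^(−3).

ρ_J = max_k |cos(kπ/124)| = cos(π/124) = 0.9996791
√(1−ρ_J²) = |sin(π/124)| = 0.0253327
ω* = 2 / (1 + 0.0253327) = 2 / 1.0253327 ≈ 1.9505864.
ρ(B_{ω*}) = ω*−1 = 0.9505864
(0.9505864)^m ≤ 10^{−3}  ⇒  m·ln(0.9505864) ≤ −3·ln10  ⇒  m ≥ 136.312  ⇒  m = 137

m = 137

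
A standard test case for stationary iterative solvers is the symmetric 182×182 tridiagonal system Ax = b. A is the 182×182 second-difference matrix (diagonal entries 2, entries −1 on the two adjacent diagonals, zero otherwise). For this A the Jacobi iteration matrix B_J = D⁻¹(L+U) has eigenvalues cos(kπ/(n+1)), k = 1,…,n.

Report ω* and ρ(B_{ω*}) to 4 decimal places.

ω* = 1.9662, ρ_SOR = 0.9662

n=182: λ(B_J) = 1 − λ(A)/2 = cos(kπ/183); k=1 gives ρ_J = 0.9999.
√(1 − cos²(π/183)) = sin(π/183) ≈ 0.01717.
ω* = 2/(1 + 0.01717) = 2/1.01717 = 1.9662.
[ρ_SOR] ω* − 1 = 0.9662.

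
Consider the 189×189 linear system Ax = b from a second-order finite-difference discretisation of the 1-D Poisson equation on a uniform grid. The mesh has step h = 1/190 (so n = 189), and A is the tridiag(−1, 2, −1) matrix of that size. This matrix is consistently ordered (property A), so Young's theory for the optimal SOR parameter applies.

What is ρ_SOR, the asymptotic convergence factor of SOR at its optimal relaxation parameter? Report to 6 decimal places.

spectrum of D⁻¹(L+U) = {cos(kπ/190) : 1≤k≤189}; ρ_J = cos(π/190) = 0.999863.
1 − cos²(π/190) = sin²(π/190) ⇒ √(1−ρ_J²) = sin(π/190) = 0.0165339.
ω* = 2/(1+0.0165339) = 1.967470
At ω = 1.967470 every |λ(B_ω)| = ω−1, so ρ_SOR = 0.967470.

ρ_SOR = 0.967470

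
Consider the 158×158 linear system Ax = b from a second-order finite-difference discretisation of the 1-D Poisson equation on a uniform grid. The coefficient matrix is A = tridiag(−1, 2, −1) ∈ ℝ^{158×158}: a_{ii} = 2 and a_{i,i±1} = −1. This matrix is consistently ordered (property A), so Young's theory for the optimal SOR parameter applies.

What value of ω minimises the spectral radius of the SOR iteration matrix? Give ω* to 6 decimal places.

½·tridiag(1,0,1) at n=158: λ_k = cos(kπ/159); max |λ| at k=1 ⇒ ρ_J = cos(π/159) ≈ 0.999805.
√(1−ρ_J²) = |sin(π/159)| = 0.0197572
ω* = 2/(1 + 0.0197572) = 2/1.0197572 = 1.961251.
ρ_SOR = ω* − 1 ≈ 0.961251.

ω* = 1.961251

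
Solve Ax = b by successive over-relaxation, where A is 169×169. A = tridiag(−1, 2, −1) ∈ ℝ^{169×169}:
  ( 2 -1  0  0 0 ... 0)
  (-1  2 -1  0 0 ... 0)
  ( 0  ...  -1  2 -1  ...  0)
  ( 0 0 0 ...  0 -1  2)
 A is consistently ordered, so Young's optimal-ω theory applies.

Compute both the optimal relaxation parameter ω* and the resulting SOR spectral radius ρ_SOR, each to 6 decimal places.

ω* = 1.963713, ρ_SOR = 0.963713

With n=169, ρ(Jacobi) = cos(π/170) = 0.999829.
root = sin(π/170) = 0.0184789  (since 1−cos² = sin²).
ω* = 2/(1+0.0184789) = 1.963713
ρ(B_{ω*}) = ω*−1 = 0.963713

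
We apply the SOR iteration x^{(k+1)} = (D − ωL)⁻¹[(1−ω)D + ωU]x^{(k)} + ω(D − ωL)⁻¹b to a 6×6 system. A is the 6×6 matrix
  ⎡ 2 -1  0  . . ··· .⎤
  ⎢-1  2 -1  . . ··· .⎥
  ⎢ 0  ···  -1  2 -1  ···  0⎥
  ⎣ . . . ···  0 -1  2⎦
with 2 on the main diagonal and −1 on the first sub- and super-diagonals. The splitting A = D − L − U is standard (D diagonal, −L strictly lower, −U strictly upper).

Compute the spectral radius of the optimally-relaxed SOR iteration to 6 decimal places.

ρ_J = max_k |cos(kπ/7)| = cos(π/7) = 0.900969
√(1 − cos²(π/7)) = sin(π/7) ≈ 0.4338837.
[ω*] 2 ÷ (1 + 0.4338837) = 2 ÷ 1.4338837 = 1.394813.
ρ(B_{ω*}) = ω*−1 = 0.394813

ρ_SOR = 0.394813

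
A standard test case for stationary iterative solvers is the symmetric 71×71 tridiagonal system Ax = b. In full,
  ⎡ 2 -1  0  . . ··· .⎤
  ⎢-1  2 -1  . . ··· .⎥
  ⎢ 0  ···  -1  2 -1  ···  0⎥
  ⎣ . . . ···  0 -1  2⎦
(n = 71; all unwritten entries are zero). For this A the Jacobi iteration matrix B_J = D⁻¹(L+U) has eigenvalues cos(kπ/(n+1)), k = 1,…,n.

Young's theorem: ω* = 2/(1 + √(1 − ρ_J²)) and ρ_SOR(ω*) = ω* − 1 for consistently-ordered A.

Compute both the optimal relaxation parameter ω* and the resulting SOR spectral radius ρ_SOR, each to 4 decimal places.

½·tridiag(1,0,1) at n=71: λ_k = cos(kπ/72); max |λ| at k=1 ⇒ ρ_J = cos(π/72) ≈ 0.9990.
root = sin(π/72) = 0.04362  (since 1−cos² = sin²).
ω* = 2/(1+0.04362) = 1.9164
At ω = 1.9164 every |λ(B_ω)| = ω−1, so ρ_SOR = 0.9164.

ω* = 1.9164, ρ_SOR = 0.9164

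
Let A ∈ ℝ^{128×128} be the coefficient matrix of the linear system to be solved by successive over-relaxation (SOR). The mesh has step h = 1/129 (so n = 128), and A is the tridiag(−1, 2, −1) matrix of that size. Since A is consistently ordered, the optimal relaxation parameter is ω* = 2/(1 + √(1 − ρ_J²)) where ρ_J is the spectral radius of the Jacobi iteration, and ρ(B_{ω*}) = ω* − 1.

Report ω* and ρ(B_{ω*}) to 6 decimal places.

½·tridiag(1,0,1) at n=128: λ_k = cos(kπ/129); max |λ| at k=1 ⇒ ρ_J = cos(π/129) ≈ 0.999703.
√(1−ρ_J²) = |sin(π/129)| = 0.0243510
Then 2/(1+√(1−ρ_J²)) = 2/(1+0.0243510); ω* = 2/1.0243510 = 1.952456.
ρ_SOR = ω* − 1 = 1.952456 − 1 = 0.952456.

ω* = 1.952456, ρ_SOR = 0.952456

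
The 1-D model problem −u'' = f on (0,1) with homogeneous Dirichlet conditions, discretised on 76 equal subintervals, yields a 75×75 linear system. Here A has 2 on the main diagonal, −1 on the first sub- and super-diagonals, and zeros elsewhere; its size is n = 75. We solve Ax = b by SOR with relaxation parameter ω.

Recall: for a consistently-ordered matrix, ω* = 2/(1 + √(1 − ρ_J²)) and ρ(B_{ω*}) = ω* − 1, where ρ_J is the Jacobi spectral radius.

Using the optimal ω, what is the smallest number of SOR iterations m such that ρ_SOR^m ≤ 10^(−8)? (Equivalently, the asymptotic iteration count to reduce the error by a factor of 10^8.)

m = 223

[ρ_J] n=75: ρ(B_J) = cos(π/(n+1)) = cos(π/76) = 0.9991458.
1 − cos²(π/76) = sin²(π/76) ⇒ √(1−ρ_J²) = sin(π/76) = 0.0413250.
So ω* = 2/1.0413250 = 1.9206300 (Young).
Hence ρ(B_{ω*}) = 1.9206300 − 1 = 0.9206300.
8·ln10 = 18.4207; −ln(0.9206300) = 0.0826971; m = ⌈18.4207/0.0826971⌉ = ⌈222.749⌉ = 223.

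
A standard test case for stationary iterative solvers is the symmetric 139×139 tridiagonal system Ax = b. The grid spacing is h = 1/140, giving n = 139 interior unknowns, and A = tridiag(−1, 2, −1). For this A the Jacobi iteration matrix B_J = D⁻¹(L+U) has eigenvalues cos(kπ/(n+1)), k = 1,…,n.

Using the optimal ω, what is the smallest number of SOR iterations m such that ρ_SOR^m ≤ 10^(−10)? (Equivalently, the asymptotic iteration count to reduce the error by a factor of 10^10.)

With n=139, ρ(Jacobi) = cos(π/140) = 0.9997482.
√(1−ρ_J²) simplifies to sin(π/140) = 0.0224381.
Young: ω* = 2/(1+√(1−ρ_J²)) = 2/(1+0.0224381) = 2/1.0224381 = 1.9561086.
ρ_SOR = ω* − 1 = 1.9561086 − 1 = 0.9561086.
(0.9561086)^m ≤ 10^{−10}  ⇒  m·ln(0.9561086) ≤ −10·ln10  ⇒  m ≥ 513.011  ⇒  m = 514

m = 514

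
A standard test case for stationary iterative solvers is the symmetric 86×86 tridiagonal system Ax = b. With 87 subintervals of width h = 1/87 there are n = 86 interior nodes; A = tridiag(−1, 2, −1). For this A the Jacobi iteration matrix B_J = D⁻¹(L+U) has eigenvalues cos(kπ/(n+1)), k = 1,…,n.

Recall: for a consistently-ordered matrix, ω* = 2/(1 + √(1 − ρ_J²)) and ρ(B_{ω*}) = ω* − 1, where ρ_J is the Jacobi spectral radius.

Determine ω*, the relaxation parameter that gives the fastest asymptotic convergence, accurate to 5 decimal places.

ρ_J = max_k |cos(kπ/87)| = cos(π/87) = 0.99935
√(1−ρ_J²) = |sin(π/87)| = 0.036102
ω* = 2 / (1 + 0.036102) = 2 / 1.036102 ≈ 1.93031.
ρ(B_{ω*}) = ω*−1 = 0.93031

ω* = 1.93031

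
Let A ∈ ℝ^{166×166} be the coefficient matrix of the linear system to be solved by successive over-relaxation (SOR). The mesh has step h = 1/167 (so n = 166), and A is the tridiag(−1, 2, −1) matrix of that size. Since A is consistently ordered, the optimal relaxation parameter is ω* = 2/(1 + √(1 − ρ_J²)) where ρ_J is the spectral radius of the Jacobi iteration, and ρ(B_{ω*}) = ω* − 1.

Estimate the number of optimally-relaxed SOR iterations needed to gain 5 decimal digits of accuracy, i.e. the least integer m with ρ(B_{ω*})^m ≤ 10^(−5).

[ρ_J] n=166: ρ(B_J) = cos(π/(n+1)) = cos(π/167) = 0.9998231.
root = sin(π/167) = 0.0188108  (since 1−cos² = sin²).
Young: ω* = 2/(1+√(1−ρ_J²)) = 2/(1+0.0188108) = 2/1.0188108 = 1.9630730.
and ρ(B_{ω*}) = 1.9630730 − 1 = 0.9630730.
5·ln10 = 11.5129; −ln(0.9630730) = 0.0376261; m = ⌈11.5129/0.0376261⌉ = ⌈305.982⌉ = 306.

m = 306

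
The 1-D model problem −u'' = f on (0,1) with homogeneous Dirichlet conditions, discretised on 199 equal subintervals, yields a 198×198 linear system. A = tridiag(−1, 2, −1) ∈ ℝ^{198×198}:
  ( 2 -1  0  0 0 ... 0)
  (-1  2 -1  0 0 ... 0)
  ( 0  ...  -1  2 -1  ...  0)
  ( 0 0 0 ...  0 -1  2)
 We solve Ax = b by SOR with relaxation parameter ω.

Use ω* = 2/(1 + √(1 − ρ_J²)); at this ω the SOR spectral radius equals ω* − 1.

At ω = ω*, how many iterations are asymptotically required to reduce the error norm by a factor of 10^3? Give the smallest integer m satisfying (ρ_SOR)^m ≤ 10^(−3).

[ρ_J] n=198: ρ(B_J) = cos(π/(n+1)) = cos(π/199) = 0.9998754.
root = sin(π/199) = 0.0157862  (since 1−cos² = sin²).
So ω* = 2/1.0157862 = 1.9689183 (Young).
Hence ρ(B_{ω*}) = 1.9689183 − 1 = 0.9689183.
(0.9689183)^m ≤ 10^{−3}  ⇒  m·ln(0.9689183) ≤ −3·ln10  ⇒  m ≥ 218.773  ⇒  m = 219

m = 219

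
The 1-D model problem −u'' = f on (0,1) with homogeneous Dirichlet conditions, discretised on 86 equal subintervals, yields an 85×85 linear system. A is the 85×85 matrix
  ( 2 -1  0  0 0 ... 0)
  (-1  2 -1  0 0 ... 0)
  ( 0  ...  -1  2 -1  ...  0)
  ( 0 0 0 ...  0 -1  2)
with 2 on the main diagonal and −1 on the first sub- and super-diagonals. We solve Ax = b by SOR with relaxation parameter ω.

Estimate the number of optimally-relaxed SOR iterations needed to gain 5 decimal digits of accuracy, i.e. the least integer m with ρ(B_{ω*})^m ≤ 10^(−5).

n=85: λ(B_J) = 1 − λ(A)/2 = cos(kπ/86); k=1 gives ρ_J = 0.9993328.
√(1−ρ_J²) simplifies to sin(π/86) = 0.0365220.
Young: ω* = 2/(1+√(1−ρ_J²)) = 2/(1+0.0365220) = 2/1.0365220 = 1.9295297.
Hence ρ(B_{ω*}) = 1.9295297 − 1 = 0.9295297.
ρ_SOR^m ≤ 10^(−5) ⇔ m ≥ 5·ln10/(−ln 0.9295297) = 11.5129/0.0730765 = 157.546; m = ⌈157.546⌉ = 158.

m = 158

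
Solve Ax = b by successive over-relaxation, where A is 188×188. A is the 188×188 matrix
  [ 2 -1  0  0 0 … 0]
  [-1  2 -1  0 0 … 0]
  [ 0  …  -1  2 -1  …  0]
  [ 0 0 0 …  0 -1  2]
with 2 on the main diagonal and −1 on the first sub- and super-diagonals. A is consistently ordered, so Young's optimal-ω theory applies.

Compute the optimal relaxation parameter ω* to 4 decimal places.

spectrum of D⁻¹(L+U) = {cos(kπ/189) : 1≤k≤188}; ρ_J = cos(π/189) = 0.9999.
√(1−ρ_J²) simplifies to sin(π/189) = 0.01662.
So ω* = 2/1.01662 = 1.9673 (Young).
At ω = 1.9673 every |λ(B_ω)| = ω−1, so ρ_SOR = 0.9673.

ω* = 1.9673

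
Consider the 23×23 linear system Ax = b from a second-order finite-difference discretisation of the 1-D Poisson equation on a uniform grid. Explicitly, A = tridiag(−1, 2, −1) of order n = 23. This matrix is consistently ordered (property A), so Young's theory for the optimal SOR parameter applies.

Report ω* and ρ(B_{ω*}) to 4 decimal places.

ω* = 1.7691, ρ_SOR = 0.7691

[ρ_J] n=23: ρ(B_J) = cos(π/(n+1)) = cos(π/24) = 0.9914.
root = sin(π/24) = 0.13053  (since 1−cos² = sin²).
ω* = 2/(1 + 0.13053) = 2/1.13053 = 1.7691.
At ω = 1.7691 every |λ(B_ω)| = ω−1, so ρ_SOR = 0.7691.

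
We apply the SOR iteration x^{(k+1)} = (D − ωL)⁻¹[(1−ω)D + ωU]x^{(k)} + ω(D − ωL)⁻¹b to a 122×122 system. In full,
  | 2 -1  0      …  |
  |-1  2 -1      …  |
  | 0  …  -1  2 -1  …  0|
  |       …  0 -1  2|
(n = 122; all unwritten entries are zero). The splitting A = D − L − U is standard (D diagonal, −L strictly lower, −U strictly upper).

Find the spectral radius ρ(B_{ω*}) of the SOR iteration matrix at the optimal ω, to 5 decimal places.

n=122: λ(B_J) = 1 − λ(A)/2 = cos(kπ/123); k=1 gives ρ_J = 0.99967.
√(1 − cos²(π/123)) = sin(π/123) ≈ 0.025539.
So ω* = 2/1.025539 = 1.95019 (Young).
ρ_SOR = ω* − 1 = 1.95019 − 1 = 0.95019.

ρ_SOR = 0.95019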